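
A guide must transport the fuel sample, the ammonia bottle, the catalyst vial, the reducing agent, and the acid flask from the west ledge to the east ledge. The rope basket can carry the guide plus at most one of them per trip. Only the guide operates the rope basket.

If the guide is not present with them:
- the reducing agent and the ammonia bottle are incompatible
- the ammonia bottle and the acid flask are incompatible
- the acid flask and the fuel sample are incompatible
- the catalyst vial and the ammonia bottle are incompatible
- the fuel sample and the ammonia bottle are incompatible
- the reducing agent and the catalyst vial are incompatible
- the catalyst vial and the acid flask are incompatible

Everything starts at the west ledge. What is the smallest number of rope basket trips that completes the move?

impossible

Whatever the first load, the items left behind include a forbidden pair without the guide. No opening move is safe, so no plan exists.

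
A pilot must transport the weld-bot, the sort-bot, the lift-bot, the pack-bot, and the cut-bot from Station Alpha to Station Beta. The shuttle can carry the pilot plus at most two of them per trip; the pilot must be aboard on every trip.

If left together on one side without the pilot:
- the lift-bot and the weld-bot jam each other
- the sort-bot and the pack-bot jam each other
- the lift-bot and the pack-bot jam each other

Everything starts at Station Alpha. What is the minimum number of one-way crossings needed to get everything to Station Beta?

5

Counting alone: the pilot can take at most 2 across per trip to Station Beta, so moving all 5 needs at least 3 loaded trips out, with a return between consecutive ones — at least 5 crossings.
The plan below uses exactly 5 crossings, so it is optimal:
1. Pilot goes to Station Beta with the pack-bot and the weld-bot.  [Station Alpha: the cut-bot, the lift-bot, the sort-bot | Station Beta: the pack-bot, the weld-bot]
2. Pilot goes back to Station Alpha alone.  [Station Alpha: the cut-bot, the lift-bot, the sort-bot | Station Beta: the pack-bot, the weld-bot]
3. Pilot goes to Station Beta with the cut-bot.  [Station Alpha: the lift-bot, the sort-bot | Station Beta: the cut-bot, the pack-bot, the weld-bot]
4. Pilot goes back to Station Alpha alone.  [Station Alpha: the lift-bot, the sort-bot | Station Beta: the cut-bot, the pack-bot, the weld-bot]
5. Pilot goes to Station Beta with the lift-bot and the sort-bot.  [Station Alpha: — | Station Beta: the cut-bot, the lift-bot, the pack-bot, the sort-bot, the weld-bot]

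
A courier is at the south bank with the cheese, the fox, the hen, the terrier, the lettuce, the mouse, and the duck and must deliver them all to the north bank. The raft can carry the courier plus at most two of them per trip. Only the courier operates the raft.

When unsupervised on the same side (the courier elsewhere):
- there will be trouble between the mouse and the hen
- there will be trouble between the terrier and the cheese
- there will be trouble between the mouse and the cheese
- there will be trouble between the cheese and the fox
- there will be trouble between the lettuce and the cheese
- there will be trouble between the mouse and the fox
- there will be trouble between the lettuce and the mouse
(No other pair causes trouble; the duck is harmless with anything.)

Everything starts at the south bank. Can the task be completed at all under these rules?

Yes

1. Courier goes to the north bank with the cheese and the mouse.
2. Courier goes back to the south bank with the cheese.
3. Courier goes to the north bank with the cheese and the hen.
4. Courier goes back to the south bank with the mouse.
5. Courier goes to the north bank with the fox and the lettuce.
6. Courier goes back to the south bank with the cheese.
7. Courier goes to the north bank with the cheese and the terrier.
8. Courier goes back to the south bank with the cheese.
9. Courier goes to the north bank with the cheese and the duck.
10. Courier goes back to the south bank with the cheese.
11. Courier goes to the north bank with the cheese and the mouse.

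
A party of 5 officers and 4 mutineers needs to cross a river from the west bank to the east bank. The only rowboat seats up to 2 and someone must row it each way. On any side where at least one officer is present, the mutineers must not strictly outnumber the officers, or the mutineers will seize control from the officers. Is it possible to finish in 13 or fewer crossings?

No

Counting alone: each trip to the east bank takes at most 2 across and each return brings at least 1 back, so after t trips out (and t−1 returns) at most 2t − (t−1) of the 9 are across; that first reaches 9 at t = 8, so at least 15 crossings are needed.
Since 13 < 15, 13 crossings cannot be enough. (The shortest complete plan in fact takes 15:)
1. 2 mutineers → the east bank.  (the west bank: 5O 2M; the east bank: 0O 2M)
2. 1 mutineer ← the west bank.  (the west bank: 5O 3M; the east bank: 0O 1M)
3. 2 mutineers → the east bank.  (the west bank: 5O 1M; the east bank: 0O 3M)
4. 1 mutineer ← the west bank.  (the west bank: 5O 2M; the east bank: 0O 2M)
5. 2 officers → the east bank.  (the west bank: 3O 2M; the east bank: 2O 2M)
6. 1 mutineer ← the west bank.  (the west bank: 3O 3M; the east bank: 2O 1M)
7. 1 officer and 1 mutineer → the east bank.  (the west bank: 2O 2M; the east bank: 3O 2M)
8. 1 officer ← the west bank.  (the west bank: 3O 2M; the east bank: 2O 2M)
9. 1 officer and 1 mutineer → the east bank.  (the west bank: 2O 1M; the east bank: 3O 3M)
10. 1 mutineer ← the west bank.  (the west bank: 2O 2M; the east bank: 3O 2M)
11. 1 officer and 1 mutineer → the east bank.  (the west bank: 1O 1M; the east bank: 4O 3M)
12. 1 officer ← the west bank.  (the west bank: 2O 1M; the east bank: 3O 3M)
13. 1 officer and 1 mutineer → the east bank.  (the west bank: 1O 0M; the east bank: 4O 4M)
14. 1 mutineer ← the west bank.  (the west bank: 1O 1M; the east bank: 4O 3M)
15. 1 officer and 1 mutineer → the east bank.  (the west bank: 0O 0M; the east bank: 5O 4M)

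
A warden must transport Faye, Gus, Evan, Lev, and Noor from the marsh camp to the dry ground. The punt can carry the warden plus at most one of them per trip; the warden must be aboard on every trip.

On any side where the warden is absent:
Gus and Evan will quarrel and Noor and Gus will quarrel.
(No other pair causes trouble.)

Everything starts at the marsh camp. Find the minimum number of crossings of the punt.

Counting alone: the warden can take at most 1 across per trip to the dry ground, so moving all 5 needs at least 5 loaded trips out, with a return between consecutive ones — at least 9 crossings.
The safety rule pushes this higher. Following every safe sequence of crossings, the most of the 5 that can be at the dry ground as the punt arrives there on crossing 9 is 4 — never all 5.
So no plan with fewer than 11 crossings exists, and this one achieves 11:
1. Warden goes to the dry ground with Gus.
2. Warden goes back to the marsh camp alone.
3. Warden goes to the dry ground with Faye.
4. Warden goes back to the marsh camp alone.
5. Warden goes to the dry ground with Evan.
6. Warden goes back to the marsh camp with Gus.
7. Warden goes to the dry ground with Noor.
8. Warden goes back to the marsh camp alone.
9. Warden goes to the dry ground with Lev.
10. Warden goes back to the marsh camp alone.
11. Warden goes to the dry ground with Gus.

11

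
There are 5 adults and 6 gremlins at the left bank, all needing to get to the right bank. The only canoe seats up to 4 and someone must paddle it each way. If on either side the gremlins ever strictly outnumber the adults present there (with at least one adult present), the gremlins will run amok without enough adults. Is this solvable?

The gremlins already outnumber the adults at the left bank before anyone moves, so the starting position itself is disallowed.

No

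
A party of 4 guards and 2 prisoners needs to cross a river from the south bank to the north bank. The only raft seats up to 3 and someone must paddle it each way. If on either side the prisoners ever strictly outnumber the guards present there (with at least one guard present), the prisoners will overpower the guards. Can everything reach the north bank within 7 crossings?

Yes

Yes — this plan uses 5 crossings (≤ 7):
1. 2 prisoners → the north bank.  (the south bank: 4G 0P; the north bank: 0G 2P)
2. 1 prisoner ← the south bank.  (the south bank: 4G 1P; the north bank: 0G 1P)
3. 2 guards and 1 prisoner → the north bank.  (the south bank: 2G 0P; the north bank: 2G 2P)
4. 1 prisoner ← the south bank.  (the south bank: 2G 1P; the north bank: 2G 1P)
5. 2 guards and 1 prisoner → the north bank.  (the south bank: 0G 0P; the north bank: 4G 2P)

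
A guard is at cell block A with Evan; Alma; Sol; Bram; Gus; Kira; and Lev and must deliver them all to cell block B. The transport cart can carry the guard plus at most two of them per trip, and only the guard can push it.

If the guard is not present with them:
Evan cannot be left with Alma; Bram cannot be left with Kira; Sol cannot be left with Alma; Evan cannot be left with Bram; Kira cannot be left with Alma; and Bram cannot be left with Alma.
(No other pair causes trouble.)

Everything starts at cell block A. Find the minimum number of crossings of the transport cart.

Counting alone: the guard can take at most 2 across per trip to cell block B, so moving all 7 needs at least 4 loaded trips out, with a return between consecutive ones — at least 7 crossings.
The safety rule pushes this higher. Following every safe sequence of crossings, the most of the 7 that can be at cell block B as the transport cart arrives there on crossings 7, 9 is 5, 6 respectively — never all 7.
So no plan with fewer than 11 crossings exists, and this one achieves 11:
1. Guard goes to cell block B with Alma and Bram.  [cell block A: Evan, Gus, Kira, Lev, Sol | cell block B: Alma, Bram]
2. Guard goes back to cell block A with Alma.  [cell block A: Alma, Evan, Gus, Kira, Lev, Sol | cell block B: Bram]
3. Guard goes to cell block B with Alma and Sol.  [cell block A: Evan, Gus, Kira, Lev | cell block B: Alma, Bram, Sol]
4. Guard goes back to cell block A with Alma.  [cell block A: Alma, Evan, Gus, Kira, Lev | cell block B: Bram, Sol]
5. Guard goes to cell block B with Evan and Kira.  [cell block A: Alma, Gus, Lev | cell block B: Bram, Evan, Kira, Sol]
6. Guard goes back to cell block A with Bram.  [cell block A: Alma, Bram, Gus, Lev | cell block B: Evan, Kira, Sol]
7. Guard goes to cell block B with Alma and Gus.  [cell block A: Bram, Lev | cell block B: Alma, Evan, Gus, Kira, Sol]
8. Guard goes back to cell block A with Alma.  [cell block A: Alma, Bram, Lev | cell block B: Evan, Gus, Kira, Sol]
9. Guard goes to cell block B with Alma and Lev.  [cell block A: Bram | cell block B: Alma, Evan, Gus, Kira, Lev, Sol]
10. Guard goes back to cell block A with Alma.  [cell block A: Alma, Bram | cell block B: Evan, Gus, Kira, Lev, Sol]
11. Guard goes to cell block B with Alma and Bram.  [cell block A: — | cell block B: Alma, Bram, Evan, Gus, Kira, Lev, Sol]

11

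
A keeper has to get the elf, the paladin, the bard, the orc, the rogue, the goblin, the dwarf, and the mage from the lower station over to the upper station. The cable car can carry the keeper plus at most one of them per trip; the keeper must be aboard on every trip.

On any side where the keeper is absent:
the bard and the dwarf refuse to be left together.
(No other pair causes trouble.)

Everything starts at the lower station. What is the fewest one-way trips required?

15

Counting alone: the keeper can take at most 1 across per trip to the upper station, so moving all 8 needs at least 8 loaded trips out, with a return between consecutive ones — at least 15 crossings.
The plan below uses exactly 15 crossings, so it is optimal:
1. Keeper goes to the upper station with the bard.  [the lower station: the dwarf, the elf, the goblin, the mage, the orc, the paladin, the rogue | the upper station: the bard]
2. Keeper goes back to the lower station alone.  [the lower station: the dwarf, the elf, the goblin, the mage, the orc, the paladin, the rogue | the upper station: the bard]
3. Keeper goes to the upper station with the elf.  [the lower station: the dwarf, the goblin, the mage, the orc, the paladin, the rogue | the upper station: the bard, the elf]
4. Keeper goes back to the lower station alone.  [the lower station: the dwarf, the goblin, the mage, the orc, the paladin, the rogue | the upper station: the bard, the elf]
5. Keeper goes to the upper station with the paladin.  [the lower station: the dwarf, the goblin, the mage, the orc, the rogue | the upper station: the bard, the elf, the paladin]
6. Keeper goes back to the lower station alone.  [the lower station: the dwarf, the goblin, the mage, the orc, the rogue | the upper station: the bard, the elf, the paladin]
7. Keeper goes to the upper station with the orc.  [the lower station: the dwarf, the goblin, the mage, the rogue | the upper station: the bard, the elf, the orc, the paladin]
8. Keeper goes back to the lower station alone.  [the lower station: the dwarf, the goblin, the mage, the rogue | the upper station: the bard, the elf, the orc, the paladin]
9. Keeper goes to the upper station with the rogue.  [the lower station: the dwarf, the goblin, the mage | the upper station: the bard, the elf, the orc, the paladin, the rogue]
10. Keeper goes back to the lower station alone.  [the lower station: the dwarf, the goblin, the mage | the upper station: the bard, the elf, the orc, the paladin, the rogue]
11. Keeper goes to the upper station with the goblin.  [the lower station: the dwarf, the mage | the upper station: the bard, the elf, the goblin, the orc, the paladin, the rogue]
12. Keeper goes back to the lower station alone.  [the lower station: the dwarf, the mage | the upper station: the bard, the elf, the goblin, the orc, the paladin, the rogue]
13. Keeper goes to the upper station with the mage.  [the lower station: the dwarf | the upper station: the bard, the elf, the goblin, the mage, the orc, the paladin, the rogue]
14. Keeper goes back to the lower station alone.  [the lower station: the dwarf | the upper station: the bard, the elf, the goblin, the mage, the orc, the paladin, the rogue]
15. Keeper goes to the upper station with the dwarf.  [the lower station: — | the upper station: the bard, the dwarf, the elf, the goblin, the mage, the orc, the paladin, the rogue]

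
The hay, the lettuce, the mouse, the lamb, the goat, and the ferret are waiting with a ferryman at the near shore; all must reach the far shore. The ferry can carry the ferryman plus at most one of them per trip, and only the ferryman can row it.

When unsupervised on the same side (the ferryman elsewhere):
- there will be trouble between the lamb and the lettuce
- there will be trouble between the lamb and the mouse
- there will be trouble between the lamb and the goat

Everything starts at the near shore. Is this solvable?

No

Following every safe sequence of crossings from the start, the most of the 6 that can be at the far shore as the ferry arrives there on crossings 1, 3, 5, 7 is 1, 2, 3, 4 respectively; the best ever achieved is 4 of 6.
From crossing 9 on, no configuration arises that was not already reachable earlier: only 36 distinct safe configurations (who is on which side, and where the ferry is) can ever be reached, none of them has everyone across, and every continuation just revisits them. So no valid plan exists.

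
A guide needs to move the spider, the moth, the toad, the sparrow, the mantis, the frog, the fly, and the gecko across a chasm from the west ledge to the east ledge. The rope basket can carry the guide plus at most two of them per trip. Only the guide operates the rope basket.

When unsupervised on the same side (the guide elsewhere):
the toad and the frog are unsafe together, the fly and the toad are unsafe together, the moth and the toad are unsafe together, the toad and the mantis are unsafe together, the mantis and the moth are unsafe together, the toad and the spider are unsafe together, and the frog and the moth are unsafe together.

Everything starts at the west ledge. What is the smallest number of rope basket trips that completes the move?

13

Counting alone: the guide can take at most 2 across per trip to the east ledge, so moving all 8 needs at least 4 loaded trips out, with a return between consecutive ones — at least 7 crossings.
The safety rule pushes this higher. Following every safe sequence of crossings, the most of the 8 that can be at the east ledge as the rope basket arrives there on crossings 7, 9, 11 is 5, 6, 7 respectively — never all 8.
So no plan with fewer than 13 crossings exists, and this one achieves 13:
1. Guide goes to the east ledge with the moth and the toad.  [the west ledge: the fly, the frog, the gecko, the mantis, the sparrow, the spider | the east ledge: the moth, the toad]
2. Guide goes back to the west ledge with the moth.  [the west ledge: the fly, the frog, the gecko, the mantis, the moth, the sparrow, the spider | the east ledge: the toad]
3. Guide goes to the east ledge with the moth and the spider.  [the west ledge: the fly, the frog, the gecko, the mantis, the sparrow | the east ledge: the moth, the spider, the toad]
4. Guide goes back to the west ledge with the toad.  [the west ledge: the fly, the frog, the gecko, the mantis, the sparrow, the toad | the east ledge: the moth, the spider]
5. Guide goes to the east ledge with the sparrow and the toad.  [the west ledge: the fly, the frog, the gecko, the mantis | the east ledge: the moth, the sparrow, the spider, the toad]
6. Guide goes back to the west ledge with the toad.  [the west ledge: the fly, the frog, the gecko, the mantis, the toad | the east ledge: the moth, the sparrow, the spider]
7. Guide goes to the east ledge with the fly and the toad.  [the west ledge: the frog, the gecko, the mantis | the east ledge: the fly, the moth, the sparrow, the spider, the toad]
8. Guide goes back to the west ledge with the toad.  [the west ledge: the frog, the gecko, the mantis, the toad | the east ledge: the fly, the moth, the sparrow, the spider]
9. Guide goes to the east ledge with the gecko and the toad.  [the west ledge: the frog, the mantis | the east ledge: the fly, the gecko, the moth, the sparrow, the spider, the toad]
10. Guide goes back to the west ledge with the toad.  [the west ledge: the frog, the mantis, the toad | the east ledge: the fly, the gecko, the moth, the sparrow, the spider]
11. Guide goes to the east ledge with the frog and the mantis.  [the west ledge: the toad | the east ledge: the fly, the frog, the gecko, the mantis, the moth, the sparrow, the spider]
12. Guide goes back to the west ledge with the moth.  [the west ledge: the moth, the toad | the east ledge: the fly, the frog, the gecko, the mantis, the sparrow, the spider]
13. Guide goes to the east ledge with the moth and the toad.  [the west ledge: — | the east ledge: the fly, the frog, the gecko, the mantis, the moth, the sparrow, the spider, the toad]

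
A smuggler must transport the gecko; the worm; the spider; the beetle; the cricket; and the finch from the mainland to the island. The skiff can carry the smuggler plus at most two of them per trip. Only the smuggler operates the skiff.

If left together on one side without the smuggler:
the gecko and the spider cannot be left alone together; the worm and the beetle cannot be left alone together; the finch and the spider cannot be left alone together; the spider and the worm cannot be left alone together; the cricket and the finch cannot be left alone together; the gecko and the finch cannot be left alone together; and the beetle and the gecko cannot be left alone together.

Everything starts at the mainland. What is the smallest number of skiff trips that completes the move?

impossible

Whatever the first load, the items left behind include a forbidden pair without the smuggler. No opening move is safe, so no plan exists.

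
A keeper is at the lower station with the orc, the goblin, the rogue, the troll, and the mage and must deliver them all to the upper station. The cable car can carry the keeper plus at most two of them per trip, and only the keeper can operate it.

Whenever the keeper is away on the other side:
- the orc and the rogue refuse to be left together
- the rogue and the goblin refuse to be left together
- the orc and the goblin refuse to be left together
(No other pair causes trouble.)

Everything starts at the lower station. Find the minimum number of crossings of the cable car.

7

Counting alone: the keeper can take at most 2 across per trip to the upper station, so moving all 5 needs at least 3 loaded trips out, with a return between consecutive ones — at least 5 crossings.
The safety rule pushes this higher. Following every safe sequence of crossings, the most of the 5 that can be at the upper station as the cable car arrives there on crossing 5 is 4 — never all 5.
So no plan with fewer than 7 crossings exists, and this one achieves 7:
1. Keeper goes to the upper station with the goblin and the orc.  [the lower station: the mage, the rogue, the troll | the upper station: the goblin, the orc]
2. Keeper goes back to the lower station with the orc.  [the lower station: the mage, the orc, the rogue, the troll | the upper station: the goblin]
3. Keeper goes to the upper station with the orc and the troll.  [the lower station: the mage, the rogue | the upper station: the goblin, the orc, the troll]
4. Keeper goes back to the lower station with the orc.  [the lower station: the mage, the orc, the rogue | the upper station: the goblin, the troll]
5. Keeper goes to the upper station with the mage and the orc.  [the lower station: the rogue | the upper station: the goblin, the mage, the orc, the troll]
6. Keeper goes back to the lower station with the orc.  [the lower station: the orc, the rogue | the upper station: the goblin, the mage, the troll]
7. Keeper goes to the upper station with the orc and the rogue.  [the lower station: — | the upper station: the goblin, the mage, the orc, the rogue, the troll]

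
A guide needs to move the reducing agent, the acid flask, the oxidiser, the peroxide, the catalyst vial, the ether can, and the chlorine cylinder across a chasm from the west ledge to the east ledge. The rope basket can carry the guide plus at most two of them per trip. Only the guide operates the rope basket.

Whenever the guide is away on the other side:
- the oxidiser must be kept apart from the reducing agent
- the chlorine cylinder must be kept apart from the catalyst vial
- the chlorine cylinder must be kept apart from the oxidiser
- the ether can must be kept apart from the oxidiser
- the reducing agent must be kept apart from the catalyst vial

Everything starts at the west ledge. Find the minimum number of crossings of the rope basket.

9

Counting alone: the guide can take at most 2 across per trip to the east ledge, so moving all 7 needs at least 4 loaded trips out, with a return between consecutive ones — at least 7 crossings.
The safety rule pushes this higher. Following every safe sequence of crossings, the most of the 7 that can be at the east ledge as the rope basket arrives there on crossing 7 is 6 — never all 7.
So no plan with fewer than 9 crossings exists, and this one achieves 9:
1. Guide goes to the east ledge with the catalyst vial and the oxidiser.
2. Guide goes back to the west ledge alone.
3. Guide goes to the east ledge with the reducing agent.
4. Guide goes back to the west ledge with the catalyst vial and the oxidiser.
5. Guide goes to the east ledge with the chlorine cylinder and the ether can.
6. Guide goes back to the west ledge alone.
7. Guide goes to the east ledge with the acid flask and the peroxide.
8. Guide goes back to the west ledge alone.
9. Guide goes to the east ledge with the catalyst vial and the oxidiser.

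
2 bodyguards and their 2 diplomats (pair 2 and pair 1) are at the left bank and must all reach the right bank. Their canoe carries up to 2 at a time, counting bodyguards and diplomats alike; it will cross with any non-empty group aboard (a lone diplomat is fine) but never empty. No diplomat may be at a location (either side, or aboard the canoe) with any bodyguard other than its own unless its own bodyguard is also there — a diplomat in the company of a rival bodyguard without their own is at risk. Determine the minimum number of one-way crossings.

Counting alone: each trip to the right bank takes at most 2 across and each return brings at least 1 back, so after t trips out (and t−1 returns) at most 2t − (t−1) of the 4 are across; that first reaches 4 at t = 3, so at least 5 crossings are needed.
The plan below uses exactly 5 crossings, so it is optimal:
1. bodyguard 2 and diplomat 2 cross → the right bank.
2. bodyguard 2 crosses ← the left bank.
3. bodyguard 1 and bodyguard 2 cross → the right bank.
4. bodyguard 1 crosses ← the left bank.
5. bodyguard 1 and diplomat 1 cross → the right bank.

5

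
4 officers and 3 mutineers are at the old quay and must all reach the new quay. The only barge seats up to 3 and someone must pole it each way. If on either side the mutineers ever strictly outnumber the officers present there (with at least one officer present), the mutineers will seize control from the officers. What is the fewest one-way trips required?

Counting alone: each trip to the new quay takes at most 3 across and each return brings at least 1 back, so after t trips out (and t−1 returns) at most 3t − (t−1) of the 7 are across; that first reaches 7 at t = 3, so at least 5 crossings are needed.
The plan below uses exactly 5 crossings, so it is optimal:
1. 3 mutineers → the new quay.  (the old quay: 4O 0M; the new quay: 0O 3M)
2. 1 mutineer ← the old quay.  (the old quay: 4O 1M; the new quay: 0O 2M)
3. 3 officers → the new quay.  (the old quay: 1O 1M; the new quay: 3O 2M)
4. 1 officer ← the old quay.  (the old quay: 2O 1M; the new quay: 2O 2M)
5. 2 officers and 1 mutineer → the new quay.  (the old quay: 0O 0M; the new quay: 4O 3M)

5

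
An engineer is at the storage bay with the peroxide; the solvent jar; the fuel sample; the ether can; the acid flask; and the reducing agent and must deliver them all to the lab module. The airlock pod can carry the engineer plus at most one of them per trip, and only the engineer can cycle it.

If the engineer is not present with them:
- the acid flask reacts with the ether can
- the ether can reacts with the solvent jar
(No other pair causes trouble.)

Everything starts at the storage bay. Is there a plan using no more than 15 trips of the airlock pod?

Yes — this plan uses 13 crossings (≤ 15):
1. Engineer goes to the lab module with the ether can.  [the storage bay: the acid flask, the fuel sample, the peroxide, the reducing agent, the solvent jar | the lab module: the ether can]
2. Engineer goes back to the storage bay alone.  [the storage bay: the acid flask, the fuel sample, the peroxide, the reducing agent, the solvent jar | the lab module: the ether can]
3. Engineer goes to the lab module with the peroxide.  [the storage bay: the acid flask, the fuel sample, the reducing agent, the solvent jar | the lab module: the ether can, the peroxide]
4. Engineer goes back to the storage bay alone.  [the storage bay: the acid flask, the fuel sample, the reducing agent, the solvent jar | the lab module: the ether can, the peroxide]
5. Engineer goes to the lab module with the solvent jar.  [the storage bay: the acid flask, the fuel sample, the reducing agent | the lab module: the ether can, the peroxide, the solvent jar]
6. Engineer goes back to the storage bay with the ether can.  [the storage bay: the acid flask, the ether can, the fuel sample, the reducing agent | the lab module: the peroxide, the solvent jar]
7. Engineer goes to the lab module with the acid flask.  [the storage bay: the ether can, the fuel sample, the reducing agent | the lab module: the acid flask, the peroxide, the solvent jar]
8. Engineer goes back to the storage bay alone.  [the storage bay: the ether can, the fuel sample, the reducing agent | the lab module: the acid flask, the peroxide, the solvent jar]
9. Engineer goes to the lab module with the fuel sample.  [the storage bay: the ether can, the reducing agent | the lab module: the acid flask, the fuel sample, the peroxide, the solvent jar]
10. Engineer goes back to the storage bay alone.  [the storage bay: the ether can, the reducing agent | the lab module: the acid flask, the fuel sample, the peroxide, the solvent jar]
11. Engineer goes to the lab module with the reducing agent.  [the storage bay: the ether can | the lab module: the acid flask, the fuel sample, the peroxide, the reducing agent, the solvent jar]
12. Engineer goes back to the storage bay alone.  [the storage bay: the ether can | the lab module: the acid flask, the fuel sample, the peroxide, the reducing agent, the solvent jar]
13. Engineer goes to the lab module with the ether can.  [the storage bay: — | the lab module: the acid flask, the ether can, the fuel sample, the peroxide, the reducing agent, the solvent jar]

Yes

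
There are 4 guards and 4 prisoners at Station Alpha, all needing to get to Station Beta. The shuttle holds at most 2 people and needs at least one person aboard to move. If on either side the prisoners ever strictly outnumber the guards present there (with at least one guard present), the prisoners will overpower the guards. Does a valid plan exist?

No

Following every safe sequence of crossings from the start, the most of the 8 that can be at Station Beta as the shuttle arrives there on crossings 1, 3, 5 is 2, 3, 4 respectively; the best ever achieved is 4 of 8.
From crossing 7 on, no configuration arises that was not already reachable earlier: only 11 distinct safe configurations (who is on which side, and where the shuttle is) can ever be reached, none of them has everyone across, and every continuation just revisits them. They are: 0 guards + 0 prisoners across (shuttle back at the start); 0 guards + 1 prisoner across (shuttle there); 0 guards + 1 prisoner across (shuttle back at the start); 0 guards + 2 prisoners across (shuttle there); 0 guards + 2 prisoners across (shuttle back at the start); 0 guards + 3 prisoners across (shuttle there); 0 guards + 3 prisoners across (shuttle back at the start); 0 guards + 4 prisoners across (shuttle there); 1 guard + 1 prisoner across (shuttle there); 1 guard + 1 prisoner across (shuttle back at the start); 2 guards + 2 prisoners across (shuttle there). So no valid plan exists.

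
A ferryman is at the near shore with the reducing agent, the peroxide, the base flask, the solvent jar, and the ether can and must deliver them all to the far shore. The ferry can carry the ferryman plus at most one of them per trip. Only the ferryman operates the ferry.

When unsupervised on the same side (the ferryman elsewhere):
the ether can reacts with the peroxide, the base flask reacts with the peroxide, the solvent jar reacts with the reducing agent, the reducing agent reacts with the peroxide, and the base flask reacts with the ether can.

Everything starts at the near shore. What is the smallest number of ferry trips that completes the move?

impossible

Whatever the first load, the items left behind include a forbidden pair without the ferryman. No opening move is safe, so no plan exists.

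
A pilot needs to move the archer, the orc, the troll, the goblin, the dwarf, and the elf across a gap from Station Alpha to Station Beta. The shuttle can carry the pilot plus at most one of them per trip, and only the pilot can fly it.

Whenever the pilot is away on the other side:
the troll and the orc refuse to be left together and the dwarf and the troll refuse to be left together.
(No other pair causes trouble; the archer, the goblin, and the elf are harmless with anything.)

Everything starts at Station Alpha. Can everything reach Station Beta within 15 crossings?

Yes — this plan uses 13 crossings (≤ 15):
1. Pilot goes to Station Beta with the troll.
2. Pilot goes back to Station Alpha alone.
3. Pilot goes to Station Beta with the archer.
4. Pilot goes back to Station Alpha alone.
5. Pilot goes to Station Beta with the orc.
6. Pilot goes back to Station Alpha with the troll.
7. Pilot goes to Station Beta with the dwarf.
8. Pilot goes back to Station Alpha alone.
9. Pilot goes to Station Beta with the goblin.
10. Pilot goes back to Station Alpha alone.
11. Pilot goes to Station Beta with the elf.
12. Pilot goes back to Station Alpha alone.
13. Pilot goes to Station Beta with the troll.

Yes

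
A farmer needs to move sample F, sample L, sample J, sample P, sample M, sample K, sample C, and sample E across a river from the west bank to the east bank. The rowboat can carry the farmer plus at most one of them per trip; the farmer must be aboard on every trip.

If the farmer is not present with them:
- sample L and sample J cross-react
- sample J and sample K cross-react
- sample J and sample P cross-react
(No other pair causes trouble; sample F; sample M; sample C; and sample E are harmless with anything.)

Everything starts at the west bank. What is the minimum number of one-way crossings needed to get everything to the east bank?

Following every safe sequence of crossings from the start, the most of the 8 that can be at the east bank as the rowboat arrives there on crossings 1, 3, 5, 7, 9, 11 is 1, 2, 3, 4, 5, 6 respectively; the best ever achieved is 6 of 8.
From crossing 13 on, no configuration arises that was not already reachable earlier: only 144 distinct safe configurations (who is on which side, and where the rowboat is) can ever be reached, none of them has everyone across, and every continuation just revisits them. So no valid plan exists.

impossible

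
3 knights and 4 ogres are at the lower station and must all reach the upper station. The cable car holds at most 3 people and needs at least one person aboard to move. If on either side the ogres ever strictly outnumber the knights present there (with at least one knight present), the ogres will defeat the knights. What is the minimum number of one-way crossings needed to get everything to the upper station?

impossible

The ogres already outnumber the knights at the lower station before anyone moves, so the starting position itself is disallowed.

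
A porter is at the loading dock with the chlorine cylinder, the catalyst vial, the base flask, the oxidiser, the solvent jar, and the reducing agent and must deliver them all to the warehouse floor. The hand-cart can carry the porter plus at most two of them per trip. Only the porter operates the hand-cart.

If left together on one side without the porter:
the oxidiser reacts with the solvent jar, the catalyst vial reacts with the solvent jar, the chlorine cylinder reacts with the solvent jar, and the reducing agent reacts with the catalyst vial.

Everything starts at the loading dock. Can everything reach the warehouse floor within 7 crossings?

Yes — this plan uses 7 crossings (≤ 7):
1. Porter goes to the warehouse floor with the catalyst vial and the solvent jar.  [the loading dock: the base flask, the chlorine cylinder, the oxidiser, the reducing agent | the warehouse floor: the catalyst vial, the solvent jar]
2. Porter goes back to the loading dock with the catalyst vial.  [the loading dock: the base flask, the catalyst vial, the chlorine cylinder, the oxidiser, the reducing agent | the warehouse floor: the solvent jar]
3. Porter goes to the warehouse floor with the catalyst vial and the chlorine cylinder.  [the loading dock: the base flask, the oxidiser, the reducing agent | the warehouse floor: the catalyst vial, the chlorine cylinder, the solvent jar]
4. Porter goes back to the loading dock with the solvent jar.  [the loading dock: the base flask, the oxidiser, the reducing agent, the solvent jar | the warehouse floor: the catalyst vial, the chlorine cylinder]
5. Porter goes to the warehouse floor with the base flask and the oxidiser.  [the loading dock: the reducing agent, the solvent jar | the warehouse floor: the base flask, the catalyst vial, the chlorine cylinder, the oxidiser]
6. Porter goes back to the loading dock alone.  [the loading dock: the reducing agent, the solvent jar | the warehouse floor: the base flask, the catalyst vial, the chlorine cylinder, the oxidiser]
7. Porter goes to the warehouse floor with the reducing agent and the solvent jar.  [the loading dock: — | the warehouse floor: the base flask, the catalyst vial, the chlorine cylinder, the oxidiser, the reducing agent, the solvent jar]

Yes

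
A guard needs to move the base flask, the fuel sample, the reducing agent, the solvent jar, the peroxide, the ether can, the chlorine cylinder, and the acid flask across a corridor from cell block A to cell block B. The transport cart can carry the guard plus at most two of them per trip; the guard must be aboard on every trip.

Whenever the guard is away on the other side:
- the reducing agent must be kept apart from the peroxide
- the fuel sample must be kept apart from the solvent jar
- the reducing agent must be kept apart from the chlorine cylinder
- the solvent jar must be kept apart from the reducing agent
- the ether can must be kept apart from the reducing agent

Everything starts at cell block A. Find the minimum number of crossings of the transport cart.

Counting alone: the guard can take at most 2 across per trip to cell block B, so moving all 8 needs at least 4 loaded trips out, with a return between consecutive ones — at least 7 crossings.
The safety rule pushes this higher. Following every safe sequence of crossings, the most of the 8 that can be at cell block B as the transport cart arrives there on crossing 7 is 7 — never all 8.
So no plan with fewer than 9 crossings exists, and this one achieves 9:
1. Guard goes to cell block B with the fuel sample and the reducing agent.
2. Guard goes back to cell block A alone.
3. Guard goes to cell block B with the acid flask and the base flask.
4. Guard goes back to cell block A alone.
5. Guard goes to cell block B with the peroxide and the solvent jar.
6. Guard goes back to cell block A with the fuel sample and the reducing agent.
7. Guard goes to cell block B with the chlorine cylinder and the ether can.
8. Guard goes back to cell block A alone.
9. Guard goes to cell block B with the fuel sample and the reducing agent.

9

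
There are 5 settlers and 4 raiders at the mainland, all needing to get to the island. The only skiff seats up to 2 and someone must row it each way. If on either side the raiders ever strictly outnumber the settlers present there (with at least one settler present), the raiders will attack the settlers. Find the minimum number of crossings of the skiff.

15

Counting alone: each trip to the island takes at most 2 across and each return brings at least 1 back, so after t trips out (and t−1 returns) at most 2t − (t−1) of the 9 are across; that first reaches 9 at t = 8, so at least 15 crossings are needed.
The plan below uses exactly 15 crossings, so it is optimal:
1. 2 raiders → the island.  (the mainland: 5S 2R; the island: 0S 2R)
2. 1 raider ← the mainland.  (the mainland: 5S 3R; the island: 0S 1R)
3. 2 raiders → the island.  (the mainland: 5S 1R; the island: 0S 3R)
4. 1 raider ← the mainland.  (the mainland: 5S 2R; the island: 0S 2R)
5. 2 settlers → the island.  (the mainland: 3S 2R; the island: 2S 2R)
6. 1 raider ← the mainland.  (the mainland: 3S 3R; the island: 2S 1R)
7. 1 settler and 1 raider → the island.  (the mainland: 2S 2R; the island: 3S 2R)
8. 1 settler ← the mainland.  (the mainland: 3S 2R; the island: 2S 2R)
9. 1 settler and 1 raider → the island.  (the mainland: 2S 1R; the island: 3S 3R)
10. 1 raider ← the mainland.  (the mainland: 2S 2R; the island: 3S 2R)
11. 1 settler and 1 raider → the island.  (the mainland: 1S 1R; the island: 4S 3R)
12. 1 settler ← the mainland.  (the mainland: 2S 1R; the island: 3S 3R)
13. 1 settler and 1 raider → the island.  (the mainland: 1S 0R; the island: 4S 4R)
14. 1 raider ← the mainland.  (the mainland: 1S 1R; the island: 4S 3R)
15. 1 settler and 1 raider → the island.  (the mainland: 0S 0R; the island: 5S 4R)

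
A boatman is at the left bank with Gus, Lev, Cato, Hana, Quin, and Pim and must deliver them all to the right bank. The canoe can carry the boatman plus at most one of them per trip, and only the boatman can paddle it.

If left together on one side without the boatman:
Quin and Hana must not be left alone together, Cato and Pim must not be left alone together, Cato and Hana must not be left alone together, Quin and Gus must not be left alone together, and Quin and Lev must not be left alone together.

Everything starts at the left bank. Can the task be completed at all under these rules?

No

Whatever the first load, the items left behind include a forbidden pair without the boatman. No opening move is safe, so no plan exists.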